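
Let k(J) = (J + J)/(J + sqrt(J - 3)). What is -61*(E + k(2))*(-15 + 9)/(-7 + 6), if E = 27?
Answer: -52338/5 + 1464*I/5 ≈ -10468.0 + 292.8*I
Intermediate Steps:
k(J) = 2*J/(J + sqrt(-3 + J)) (k(J) = (2*J)/(J + sqrt(-3 + J)) = 2*J/(J + sqrt(-3 + J)))
-61*(E + k(2))*(-15 + 9)/(-7 + 6) = -61*(27 + 2*2/(2 + sqrt(-3 + 2)))*(-15 + 9)/(-7 + 6) = -61*(27 + 2*2/(2 + sqrt(-1)))*(-6/(-1)) = -61*(27 + 2*2/(2 + I))*(-6*(-1)) = -61*(27 + 2*2*((2 - I)/5))*6 = -61*(27 + (8/5 - 4*I/5))*6 = -61*(143/5 - 4*I/5)*6 = -61*(858/5 - 24*I/5) = -52338/5 + 1464*I/5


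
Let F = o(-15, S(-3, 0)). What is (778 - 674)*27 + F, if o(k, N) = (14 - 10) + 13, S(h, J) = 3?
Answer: 2825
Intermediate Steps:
o(k, N) = 17 (o(k, N) = 4 + 13 = 17)
F = 17
(778 - 674)*27 + F = (778 - 674)*27 + 17 = 104*27 + 17 = 2808 + 17 = 2825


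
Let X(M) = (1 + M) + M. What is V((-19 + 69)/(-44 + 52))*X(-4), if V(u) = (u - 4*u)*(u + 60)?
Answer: 139125/16 ≈ 8695.3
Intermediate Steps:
X(M) = 1 + 2*M
V(u) = -3*u*(60 + u) (V(u) = (-3*u)*(60 + u) = -3*u*(60 + u))
V((-19 + 69)/(-44 + 52))*X(-4) = (-3*(-19 + 69)/(-44 + 52)*(60 + (-19 + 69)/(-44 + 52)))*(1 + 2*(-4)) = (-3*50/8*(60 + 50/8))*(1 - 8) = -3*50*(1/8)*(60 + 50*(1/8))*(-7) = -3*25/4*(60 + 25/4)*(-7) = -3*25/4*265/4*(-7) = -19875/16*(-7) = 139125/16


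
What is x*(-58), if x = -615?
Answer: 35670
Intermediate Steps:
x*(-58) = -615*(-58) = 35670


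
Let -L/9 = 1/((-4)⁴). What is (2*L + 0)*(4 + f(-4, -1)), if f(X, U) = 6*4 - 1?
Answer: -243/128 ≈ -1.8984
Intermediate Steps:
L = -9/256 (L = -9/((-4)⁴) = -9/256 ≈ -0.035156)
f(X, U) = 23 (f(X, U) = 24 - 1 = 23)
(2*L + 0)*(4 + f(-4, -1)) = (2*(-9/256) + 0)*(4 + 23) = (-9/128 + 0)*27 = -9/128*27 = -243/128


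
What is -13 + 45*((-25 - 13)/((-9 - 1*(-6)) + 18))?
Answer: -127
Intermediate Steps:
-13 + 45*((-25 - 13)/((-9 - 1*(-6)) + 18)) = -13 + 45*(-38/((-9 + 6) + 18)) = -13 + 45*(-38/(-3 + 18)) = -13 + 45*(-38/15) = -13 - 114 = -127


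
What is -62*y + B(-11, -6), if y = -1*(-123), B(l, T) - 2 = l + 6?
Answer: -7629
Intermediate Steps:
B(l, T) = 8 + l (B(l, T) = 2 + (l + 6) = 2 + (6 + l) = 8 + l)
y = 123
-62*y + B(-11, -6) = -62*123 + (8 - 11) = -7626 - 3 = -7629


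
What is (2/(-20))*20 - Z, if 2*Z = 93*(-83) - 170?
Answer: 7885/2 ≈ 3942.5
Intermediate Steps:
Z = -7889/2 (Z = (93*(-83) - 170)/2 = (-7719 - 170)/2 = (1/2)*(-7889) = -7889/2 ≈ -3944.5)
(2/(-20))*20 - Z = (2/(-20))*20 - 1*(-7889/2) = -1/20*2*20 + 7889/2 = -1/10*20 + 7889/2 = -2 + 7889/2 = 7885/2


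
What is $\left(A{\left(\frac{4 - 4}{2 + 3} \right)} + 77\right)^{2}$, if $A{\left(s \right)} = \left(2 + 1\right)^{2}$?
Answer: $7396$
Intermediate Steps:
$A{\left(s \right)} = 9$ ($A{\left(s \right)} = 3^{2} = 9$)
$\left(A{\left(\frac{4 - 4}{2 + 3} \right)} + 77\right)^{2} = \left(9 + 77\right)^{2} = 86^{2} = 7396$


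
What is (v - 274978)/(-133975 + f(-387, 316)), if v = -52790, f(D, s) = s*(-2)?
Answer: 109256/44869 ≈ 2.4350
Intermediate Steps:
f(D, s) = -2*s
(v - 274978)/(-133975 + f(-387, 316)) = (-52790 - 274978)/(-133975 - 2*316) = -327768/(-133975 - 632) = -327768/(-134607) = -327768*(-1/134607) = 109256/44869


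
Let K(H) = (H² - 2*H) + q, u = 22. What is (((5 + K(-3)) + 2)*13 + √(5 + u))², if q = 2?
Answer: 97371 + 1872*√3 ≈ 1.0061e+5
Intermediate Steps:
K(H) = 2 + H² - 2*H (K(H) = (H² - 2*H) + 2 = 2 + H² - 2*H)
(((5 + K(-3)) + 2)*13 + √(5 + u))² = (((5 + (2 + (-3)² - 2*(-3))) + 2)*13 + √(5 + 22))² = (((5 + (2 + 9 + 6)) + 2)*13 + √27)² = (((5 + 17) + 2)*13 + 3*√3)² = ((22 + 2)*13 + 3*√3)² = (24*13 + 3*√3)² = (312 + 3*√3)²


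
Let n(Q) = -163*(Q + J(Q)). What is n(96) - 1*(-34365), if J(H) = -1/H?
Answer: 1796995/96 ≈ 18719.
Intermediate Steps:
n(Q) = -163*Q + 163/Q (n(Q) = -163*(Q - 1/Q) = -163*Q + 163/Q)
n(96) - 1*(-34365) = (-163*96 + 163/96) - 1*(-34365) = (-15648 + 163*(1/96)) + 34365 = (-15648 + 163/96) + 34365 = -1502045/96 + 34365 = 1796995/96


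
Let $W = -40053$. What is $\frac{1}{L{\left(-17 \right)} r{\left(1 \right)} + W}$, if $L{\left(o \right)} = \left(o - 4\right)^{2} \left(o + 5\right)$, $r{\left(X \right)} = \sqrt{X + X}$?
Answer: $- \frac{13351}{516077427} + \frac{588 \sqrt{2}}{172025809} \approx -2.1036 \cdot 10^{-5}$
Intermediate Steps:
$r{\left(X \right)} = \sqrt{2} \sqrt{X}$ ($r{\left(X \right)} = \sqrt{2 X} = \sqrt{2} \sqrt{X}$)
$L{\left(o \right)} = \left(-4 + o\right)^{2} \left(5 + o\right)$
$\frac{1}{L{\left(-17 \right)} r{\left(1 \right)} + W} = \frac{1}{\left(-4 - 17\right)^{2} \left(5 - 17\right) \sqrt{2} \sqrt{1} - 40053} = \frac{1}{\left(-21\right)^{2} \left(-12\right) \sqrt{2} \cdot 1 - 40053} = \frac{1}{441 \left(-12\right) \sqrt{2} - 40053} = \frac{1}{- 5292 \sqrt{2} - 40053} = \frac{1}{-40053 - 5292 \sqrt{2}}$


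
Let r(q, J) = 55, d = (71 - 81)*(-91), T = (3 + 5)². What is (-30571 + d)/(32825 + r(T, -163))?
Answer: -9887/10960 ≈ -0.90210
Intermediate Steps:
T = 64 (T = 8² = 64)
d = 910 (d = -10*(-91) = 910)
(-30571 + d)/(32825 + r(T, -163)) = (-30571 + 910)/(32825 + 55) = -29661/32880 = -29661*1/32880 = -9887/10960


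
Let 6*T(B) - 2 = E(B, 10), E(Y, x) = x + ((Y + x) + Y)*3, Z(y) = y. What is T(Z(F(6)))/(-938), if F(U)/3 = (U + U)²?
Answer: -439/938 ≈ -0.46802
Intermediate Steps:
F(U) = 12*U² (F(U) = 3*(U + U)² = 3*(2*U)² = 3*(4*U²) = 12*U²)
E(Y, x) = 4*x + 6*Y (E(Y, x) = x + (x + 2*Y)*3 = x + (3*x + 6*Y) = 4*x + 6*Y)
T(B) = 7 + B (T(B) = ⅓ + (4*10 + 6*B)/6 = ⅓ + (40 + 6*B)/6 = ⅓ + (20/3 + B) = 7 + B)
T(Z(F(6)))/(-938) = (7 + 12*6²)/(-938) = (7 + 12*36)*(-1/938) = (7 + 432)*(-1/938) = 439*(-1/938) = -439/938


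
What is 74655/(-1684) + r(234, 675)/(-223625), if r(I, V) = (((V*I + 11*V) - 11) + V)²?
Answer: -46442805717739/376584500 ≈ -1.2333e+5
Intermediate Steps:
r(I, V) = (-11 + 12*V + I*V)² (r(I, V) = (((I*V + 11*V) - 11) + V)² = (((11*V + I*V) - 11) + V)² = ((-11 + 11*V + I*V) + V)² = (-11 + 12*V + I*V)²)
74655/(-1684) + r(234, 675)/(-223625) = 74655/(-1684) + (-11 + 12*675 + 234*675)²/(-223625) = 74655*(-1/1684) + (-11 + 8100 + 157950)²*(-1/223625) = -74655/1684 + 166039²*(-1/223625) = -74655/1684 + 27568949521*(-1/223625) = -74655/1684 - 27568949521/223625 = -46442805717739/376584500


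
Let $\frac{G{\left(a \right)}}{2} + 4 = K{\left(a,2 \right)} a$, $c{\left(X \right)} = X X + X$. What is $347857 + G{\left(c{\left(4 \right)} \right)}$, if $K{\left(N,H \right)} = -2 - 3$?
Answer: $347649$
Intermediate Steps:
$K{\left(N,H \right)} = -5$ ($K{\left(N,H \right)} = -2 - 3 = -5$)
$c{\left(X \right)} = X + X^{2}$ ($c{\left(X \right)} = X^{2} + X = X + X^{2}$)
$G{\left(a \right)} = -8 - 10 a$ ($G{\left(a \right)} = -8 + 2 \left(- 5 a\right) = -8 - 10 a$)
$347857 + G{\left(c{\left(4 \right)} \right)} = 347857 - \left(8 + 10 \cdot 4 \left(1 + 4\right)\right) = 347857 - \left(8 + 10 \cdot 4 \cdot 5\right) = 347857 - 208 = 347649$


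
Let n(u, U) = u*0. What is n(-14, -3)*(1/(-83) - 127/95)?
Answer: 0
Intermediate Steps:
n(u, U) = 0
n(-14, -3)*(1/(-83) - 127/95) = 0*(1/(-83) - 127/95) = 0*(1*(-1/83) - 127*1/95) = 0*(-1/83 - 127/95) = 0*(-10636/7885) = 0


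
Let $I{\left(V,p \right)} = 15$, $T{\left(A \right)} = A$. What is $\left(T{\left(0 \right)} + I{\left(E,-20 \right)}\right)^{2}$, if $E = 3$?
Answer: $225$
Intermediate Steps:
$\left(T{\left(0 \right)} + I{\left(E,-20 \right)}\right)^{2} = \left(0 + 15\right)^{2} = 15^{2} = 225$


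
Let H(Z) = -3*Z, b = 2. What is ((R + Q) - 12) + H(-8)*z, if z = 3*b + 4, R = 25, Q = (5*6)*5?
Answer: 403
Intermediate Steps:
Q = 150 (Q = 30*5 = 150)
z = 10 (z = 3*2 + 4 = 6 + 4 = 10)
((R + Q) - 12) + H(-8)*z = ((25 + 150) - 12) - 3*(-8)*10 = (175 - 12) + 24*10 = 163 + 240 = 403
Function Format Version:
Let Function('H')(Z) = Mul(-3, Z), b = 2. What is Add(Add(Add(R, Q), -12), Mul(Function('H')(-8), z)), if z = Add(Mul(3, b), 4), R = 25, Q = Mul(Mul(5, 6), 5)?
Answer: 403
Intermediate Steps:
Q = 150 (Q = Mul(30, 5) = 150)
z = 10 (z = Add(Mul(3, 2), 4) = Add(6, 4) = 10)
Add(Add(Add(R, Q), -12), Mul(Function('H')(-8), z)) = Add(Add(Add(25, 150), -12), Mul(Mul(-3, -8), 10)) = Add(Add(175, -12), Mul(24, 10)) = Add(163, 240) = 403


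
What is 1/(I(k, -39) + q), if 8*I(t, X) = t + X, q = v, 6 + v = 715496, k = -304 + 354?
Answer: 8/5723931 ≈ 1.3976e-6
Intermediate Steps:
k = 50
v = 715490 (v = -6 + 715496 = 715490)
q = 715490
I(t, X) = X/8 + t/8 (I(t, X) = (t + X)/8 = (X + t)/8 = X/8 + t/8)
1/(I(k, -39) + q) = 1/(((1/8)*(-39) + (1/8)*50) + 715490) = 1/((-39/8 + 25/4) + 715490) = 1/(11/8 + 715490) = 1/(5723931/8) = 8/5723931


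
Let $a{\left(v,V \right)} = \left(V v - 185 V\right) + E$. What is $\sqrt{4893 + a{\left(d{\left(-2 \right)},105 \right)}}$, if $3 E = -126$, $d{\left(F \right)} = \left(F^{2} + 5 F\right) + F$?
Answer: $i \sqrt{15414} \approx 124.15 i$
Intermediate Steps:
$d{\left(F \right)} = F^{2} + 6 F$
$E = -42$ ($E = \frac{1}{3} \left(-126\right) = -42$)
$a{\left(v,V \right)} = -42 - 185 V + V v$ ($a{\left(v,V \right)} = \left(V v - 185 V\right) - 42 = \left(- 185 V + V v\right) - 42 = -42 - 185 V + V v$)
$\sqrt{4893 + a{\left(d{\left(-2 \right)},105 \right)}} = \sqrt{4893 - \left(19467 - - 210 \left(6 - 2\right)\right)} = \sqrt{4893 - \left(19467 - \left(-210\right) 4\right)} = \sqrt{4893 - 20307} = \sqrt{-15414} = i \sqrt{15414}$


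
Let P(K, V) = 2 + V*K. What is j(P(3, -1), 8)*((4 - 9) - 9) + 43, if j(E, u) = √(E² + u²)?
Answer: 43 - 14*√65 ≈ -69.872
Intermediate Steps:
P(K, V) = 2 + K*V
j(P(3, -1), 8)*((4 - 9) - 9) + 43 = √((2 + 3*(-1))² + 8²)*((4 - 9) - 9) + 43 = √((2 - 3)² + 64)*(-5 - 9) + 43 = √((-1)² + 64)*(-14) + 43 = √(1 + 64)*(-14) + 43 = √65*(-14) + 43 = -14*√65 + 43 = 43 - 14*√65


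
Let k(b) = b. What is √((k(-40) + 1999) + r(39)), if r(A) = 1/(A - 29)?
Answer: √195910/10 ≈ 44.262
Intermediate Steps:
r(A) = 1/(-29 + A)
√((k(-40) + 1999) + r(39)) = √((-40 + 1999) + 1/(-29 + 39)) = √(1959 + 1/10) = √(1959 + ⅒) = √(19591/10) = √195910/10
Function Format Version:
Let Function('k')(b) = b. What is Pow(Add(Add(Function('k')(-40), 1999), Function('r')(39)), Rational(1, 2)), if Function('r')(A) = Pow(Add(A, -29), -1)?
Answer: Mul(Rational(1, 10), Pow(195910, Rational(1, 2))) ≈ 44.262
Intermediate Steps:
Function('r')(A) = Pow(Add(-29, A), -1)
Pow(Add(Add(Function('k')(-40), 1999), Function('r')(39)), Rational(1, 2)) = Pow(Add(Add(-40, 1999), Pow(Add(-29, 39), -1)), Rational(1, 2)) = Pow(Add(1959, Pow(10, -1)), Rational(1, 2)) = Pow(Add(1959, Rational(1, 10)), Rational(1, 2)) = Pow(Rational(19591, 10), Rational(1, 2)) = Mul(Rational(1, 10), Pow(195910, Rational(1, 2)))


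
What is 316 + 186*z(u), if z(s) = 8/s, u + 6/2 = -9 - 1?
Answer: 2620/13 ≈ 201.54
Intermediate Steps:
u = -13 (u = -3 + (-9 - 1) = -3 - 10 = -13)
316 + 186*z(u) = 316 + 186*(8/(-13)) = 316 + 186*(8*(-1/13)) = 316 + 186*(-8/13) = 316 - 1488/13 = 2620/13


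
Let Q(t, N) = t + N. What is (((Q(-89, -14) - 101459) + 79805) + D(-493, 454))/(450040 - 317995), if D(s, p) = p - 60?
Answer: -7121/44015 ≈ -0.16179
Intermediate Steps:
Q(t, N) = N + t
D(s, p) = -60 + p
(((Q(-89, -14) - 101459) + 79805) + D(-493, 454))/(450040 - 317995) = ((((-14 - 89) - 101459) + 79805) + (-60 + 454))/(450040 - 317995) = (((-103 - 101459) + 79805) + 394)/132045 = ((-101562 + 79805) + 394)*(1/132045) = (-21757 + 394)*(1/132045) = -21363*1/132045 = -7121/44015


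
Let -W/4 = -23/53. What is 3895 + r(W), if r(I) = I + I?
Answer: 206619/53 ≈ 3898.5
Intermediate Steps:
W = 92/53 (W = -(-92)/53 = -4*(-23/53) = 92/53 ≈ 1.7358)
r(I) = 2*I
3895 + r(W) = 3895 + 2*(92/53) = 3895 + 184/53 = 206619/53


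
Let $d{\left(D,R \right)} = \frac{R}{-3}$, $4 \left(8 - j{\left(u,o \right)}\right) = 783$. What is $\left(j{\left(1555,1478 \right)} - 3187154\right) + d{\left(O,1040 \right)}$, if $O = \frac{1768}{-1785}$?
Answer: $- \frac{38252261}{12} \approx -3.1877 \cdot 10^{6}$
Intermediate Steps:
$j{\left(u,o \right)} = - \frac{751}{4}$ ($j{\left(u,o \right)} = 8 - \frac{783}{4} = - \frac{751}{4}$)
$O = - \frac{104}{105}$ ($O = 1768 \left(- \frac{1}{1785}\right) = - \frac{104}{105} \approx -0.99048$)
$d{\left(D,R \right)} = - \frac{R}{3}$ ($d{\left(D,R \right)} = R \left(- \frac{1}{3}\right) = - \frac{R}{3}$)
$\left(j{\left(1555,1478 \right)} - 3187154\right) + d{\left(O,1040 \right)} = \left(- \frac{751}{4} - 3187154\right) - \frac{1040}{3} = - \frac{12749367}{4} - \frac{1040}{3} = - \frac{38252261}{12}$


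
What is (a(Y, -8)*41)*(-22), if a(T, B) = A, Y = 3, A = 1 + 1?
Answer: -1804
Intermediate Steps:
A = 2
a(T, B) = 2
(a(Y, -8)*41)*(-22) = (2*41)*(-22) = 82*(-22) = -1804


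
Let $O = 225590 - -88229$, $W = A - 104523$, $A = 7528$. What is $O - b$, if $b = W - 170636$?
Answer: $581450$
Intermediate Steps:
$W = -96995$ ($W = 7528 - 104523 = -96995$)
$O = 313819$ ($O = 225590 + 88229 = 313819$)
$b = -267631$ ($b = -96995 - 170636 = -267631$)
$O - b = 313819 - -267631 = 313819 + 267631 = 581450$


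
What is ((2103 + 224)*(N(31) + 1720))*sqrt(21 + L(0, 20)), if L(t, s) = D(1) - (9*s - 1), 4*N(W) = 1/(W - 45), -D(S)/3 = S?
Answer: 224134313*I*sqrt(161)/56 ≈ 5.0785e+7*I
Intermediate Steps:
D(S) = -3*S
N(W) = 1/(4*(-45 + W)) (N(W) = 1/(4*(W - 45)) = 1/(4*(-45 + W)))
L(t, s) = -2 - 9*s (L(t, s) = -3*1 - (9*s - 1) = -3 - (-1 + 9*s) = -3 + (1 - 9*s) = -2 - 9*s)
((2103 + 224)*(N(31) + 1720))*sqrt(21 + L(0, 20)) = ((2103 + 224)*(1/(4*(-45 + 31)) + 1720))*sqrt(21 + (-2 - 9*20)) = (2327*((1/4)/(-14) + 1720))*sqrt(21 + (-2 - 180)) = (2327*((1/4)*(-1/14) + 1720))*sqrt(21 - 182) = (2327*(-1/56 + 1720))*sqrt(-161) = (2327*(96319/56))*(I*sqrt(161)) = 224134313*(I*sqrt(161))/56 = 224134313*I*sqrt(161)/56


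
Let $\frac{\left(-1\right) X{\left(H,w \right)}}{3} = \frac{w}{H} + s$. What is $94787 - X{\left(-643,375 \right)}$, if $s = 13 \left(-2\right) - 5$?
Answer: $\frac{60887117}{643} \approx 94692.0$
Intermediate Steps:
$s = -31$ ($s = -26 - 5 = -31$)
$X{\left(H,w \right)} = 93 - \frac{3 w}{H}$ ($X{\left(H,w \right)} = - 3 \left(\frac{w}{H} - 31\right) = - 3 \left(-31 + \frac{w}{H}\right) = 93 - \frac{3 w}{H}$)
$94787 - X{\left(-643,375 \right)} = 94787 - \left(93 - \frac{1125}{-643}\right) = 94787 - \left(93 - 1125 \left(- \frac{1}{643}\right)\right) = 94787 - \left(93 + \frac{1125}{643}\right) = 94787 - \frac{60924}{643} = \frac{60887117}{643}$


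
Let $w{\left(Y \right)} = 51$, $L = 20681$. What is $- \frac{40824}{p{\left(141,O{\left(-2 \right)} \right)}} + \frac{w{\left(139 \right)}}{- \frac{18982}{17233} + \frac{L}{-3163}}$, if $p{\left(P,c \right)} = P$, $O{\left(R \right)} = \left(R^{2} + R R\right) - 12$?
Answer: $- \frac{1932504387325}{6524159911} \approx -296.21$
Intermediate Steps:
$O{\left(R \right)} = -12 + 2 R^{2}$ ($O{\left(R \right)} = \left(R^{2} + R^{2}\right) - 12 = 2 R^{2} - 12 = -12 + 2 R^{2}$)
$- \frac{40824}{p{\left(141,O{\left(-2 \right)} \right)}} + \frac{w{\left(139 \right)}}{- \frac{18982}{17233} + \frac{L}{-3163}} = - \frac{40824}{141} + \frac{51}{- \frac{18982}{17233} + \frac{20681}{-3163}} = \left(-40824\right) \frac{1}{141} + \frac{51}{\left(-18982\right) \frac{1}{17233} + 20681 \left(- \frac{1}{3163}\right)} = - \frac{13608}{47} + \frac{51}{- \frac{18982}{17233} - \frac{20681}{3163}} = - \frac{13608}{47} + \frac{51}{- \frac{416435739}{54507979}} = - \frac{13608}{47} + 51 \left(- \frac{54507979}{416435739}\right) = - \frac{13608}{47} - \frac{926635643}{138811913} = - \frac{1932504387325}{6524159911}$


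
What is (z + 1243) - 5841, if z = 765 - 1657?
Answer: -5490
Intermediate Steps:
z = -892
(z + 1243) - 5841 = (-892 + 1243) - 5841 = 351 - 5841 = -5490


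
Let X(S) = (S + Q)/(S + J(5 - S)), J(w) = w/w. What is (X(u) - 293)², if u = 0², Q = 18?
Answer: 75625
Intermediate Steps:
J(w) = 1
u = 0
X(S) = (18 + S)/(1 + S) (X(S) = (S + 18)/(S + 1) = (18 + S)/(1 + S))
(X(u) - 293)² = ((18 + 0)/(1 + 0) - 293)² = (18/1 - 293)² = (1*18 - 293)² = (18 - 293)² = (-275)² = 75625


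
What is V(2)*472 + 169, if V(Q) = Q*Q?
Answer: 2057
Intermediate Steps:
V(Q) = Q²
V(2)*472 + 169 = 2²*472 + 169 = 4*472 + 169 = 1888 + 169 = 2057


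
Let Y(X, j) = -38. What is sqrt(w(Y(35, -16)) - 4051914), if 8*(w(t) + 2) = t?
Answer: I*sqrt(16207683)/2 ≈ 2012.9*I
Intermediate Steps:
w(t) = -2 + t/8
sqrt(w(Y(35, -16)) - 4051914) = sqrt((-2 + (1/8)*(-38)) - 4051914) = sqrt((-2 - 19/4) - 4051914) = sqrt(-27/4 - 4051914) = sqrt(-16207683/4) = I*sqrt(16207683)/2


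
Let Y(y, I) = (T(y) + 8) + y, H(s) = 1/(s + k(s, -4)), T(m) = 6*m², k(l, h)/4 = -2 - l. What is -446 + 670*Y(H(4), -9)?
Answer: 97811/20 ≈ 4890.5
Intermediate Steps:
k(l, h) = -8 - 4*l (k(l, h) = 4*(-2 - l) = -8 - 4*l)
H(s) = 1/(-8 - 3*s) (H(s) = 1/(s + (-8 - 4*s)) = 1/(-8 - 3*s))
Y(y, I) = 8 + y + 6*y² (Y(y, I) = (6*y² + 8) + y = (8 + 6*y²) + y = 8 + y + 6*y²)
-446 + 670*Y(H(4), -9) = -446 + 670*(8 - 1/(8 + 3*4) + 6*(-1/(8 + 3*4))²) = -446 + 670*(8 - 1/(8 + 12) + 6*(-1/(8 + 12))²) = -446 + 670*(8 - 1/20 + 6*(-1/20)²) = -446 + 670*(8 - 1/20 + 6*(1/400)) = -446 + 670*(8 - 1/20 + 3/200) = -446 + 670*(1593/200) = -446 + 106731/20 = 97811/20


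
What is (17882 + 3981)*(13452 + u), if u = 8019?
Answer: 469420473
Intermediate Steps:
(17882 + 3981)*(13452 + u) = (17882 + 3981)*(13452 + 8019) = 21863*21471 = 469420473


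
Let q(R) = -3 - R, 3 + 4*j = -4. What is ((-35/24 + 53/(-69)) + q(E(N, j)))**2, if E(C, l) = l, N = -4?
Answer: 3682561/304704 ≈ 12.086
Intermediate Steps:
j = -7/4 (j = -3/4 + (1/4)*(-4) = -3/4 - 1 = -7/4 ≈ -1.7500)
((-35/24 + 53/(-69)) + q(E(N, j)))**2 = ((-35/24 + 53/(-69)) + (-3 - 1*(-7/4)))**2 = ((-35*1/24 + 53*(-1/69)) + (-3 + 7/4))**2 = ((-35/24 - 53/69) - 5/4)**2 = (-1229/552 - 5/4)**2 = (-1919/552)**2 = 3682561/304704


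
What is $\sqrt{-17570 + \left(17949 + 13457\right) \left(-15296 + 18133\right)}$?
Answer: $26 \sqrt{131777} \approx 9438.3$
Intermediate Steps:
$\sqrt{-17570 + \left(17949 + 13457\right) \left(-15296 + 18133\right)} = \sqrt{-17570 + 31406 \cdot 2837} = \sqrt{-17570 + 89098822} = \sqrt{89081252} = 26 \sqrt{131777}$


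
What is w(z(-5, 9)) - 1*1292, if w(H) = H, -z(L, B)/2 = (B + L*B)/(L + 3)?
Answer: -1328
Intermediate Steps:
z(L, B) = -2*(B + B*L)/(3 + L) (z(L, B) = -2*(B + L*B)/(L + 3) = -2*(B + B*L)/(3 + L))
w(z(-5, 9)) - 1*1292 = -2*9*(1 - 5)/(3 - 5) - 1*1292 = -2*9*(-4)/(-2) - 1292 = -2*9*(-1/2)*(-4) - 1292 = -36 - 1292 = -1328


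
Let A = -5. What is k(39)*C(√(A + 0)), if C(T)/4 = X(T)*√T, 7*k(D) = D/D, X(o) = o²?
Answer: -20*5^(¼)*√I/7 ≈ -3.0211 - 3.0211*I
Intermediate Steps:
k(D) = ⅐ (k(D) = (D/D)/7 = (⅐)*1 = ⅐)
C(T) = 4*T^(5/2) (C(T) = 4*(T²*√T) = 4*T^(5/2))
k(39)*C(√(A + 0)) = (4*(√(-5 + 0))^(5/2))/7 = (4*(√(-5))^(5/2))/7 = (4*(I*√5)^(5/2))/7 = (4*(5*5^(¼)*(-√I)))/7 = (-20*5^(¼)*√I)/7 = -20*5^(¼)*√I/7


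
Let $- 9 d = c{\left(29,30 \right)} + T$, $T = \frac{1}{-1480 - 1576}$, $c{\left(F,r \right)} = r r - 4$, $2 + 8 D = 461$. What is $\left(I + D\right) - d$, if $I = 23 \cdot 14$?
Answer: $\frac{4390835}{9168} \approx 478.93$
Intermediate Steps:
$D = \frac{459}{8}$ ($D = - \frac{1}{4} + \frac{1}{8} \cdot 461 = - \frac{1}{4} + \frac{461}{8} = \frac{459}{8} \approx 57.375$)
$c{\left(F,r \right)} = -4 + r^{2}$ ($c{\left(F,r \right)} = r^{2} - 4 = -4 + r^{2}$)
$T = - \frac{1}{3056}$ ($T = \frac{1}{-3056} = - \frac{1}{3056} \approx -0.00032723$)
$d = - \frac{912725}{9168}$ ($d = - \frac{\left(-4 + 30^{2}\right) - \frac{1}{3056}}{9} = - \frac{\left(-4 + 900\right) - \frac{1}{3056}}{9} = - \frac{896 - \frac{1}{3056}}{9} = \left(- \frac{1}{9}\right) \frac{2738175}{3056} = - \frac{912725}{9168} \approx -99.556$)
$I = 322$
$\left(I + D\right) - d = \left(322 + \frac{459}{8}\right) - - \frac{912725}{9168} = \frac{3035}{8} + \frac{912725}{9168} = \frac{4390835}{9168}$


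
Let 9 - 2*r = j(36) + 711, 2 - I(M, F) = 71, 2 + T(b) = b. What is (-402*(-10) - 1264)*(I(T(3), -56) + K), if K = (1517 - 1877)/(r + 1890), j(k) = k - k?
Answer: -32628284/171 ≈ -1.9081e+5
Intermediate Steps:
T(b) = -2 + b
I(M, F) = -69 (I(M, F) = 2 - 1*71 = 2 - 71 = -69)
j(k) = 0
r = -351 (r = 9/2 - (0 + 711)/2 = 9/2 - ½*711 = 9/2 - 711/2 = -351)
K = -40/171 (K = (1517 - 1877)/(-351 + 1890) = -360/1539 = -360*1/1539 = -40/171 ≈ -0.23392)
(-402*(-10) - 1264)*(I(T(3), -56) + K) = (-402*(-10) - 1264)*(-69 - 40/171) = (4020 - 1264)*(-11839/171) = 2756*(-11839/171) = -32628284/171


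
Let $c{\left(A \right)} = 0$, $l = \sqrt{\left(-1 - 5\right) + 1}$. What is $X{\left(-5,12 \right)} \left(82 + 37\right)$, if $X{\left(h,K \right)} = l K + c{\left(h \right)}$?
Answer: $1428 i \sqrt{5} \approx 3193.1 i$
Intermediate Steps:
$l = i \sqrt{5}$ ($l = \sqrt{\left(-1 - 5\right) + 1} = \sqrt{-6 + 1} = \sqrt{-5} = i \sqrt{5} \approx 2.2361 i$)
$X{\left(h,K \right)} = i K \sqrt{5}$ ($X{\left(h,K \right)} = i \sqrt{5} K + 0 = i K \sqrt{5} + 0 = i K \sqrt{5}$)
$X{\left(-5,12 \right)} \left(82 + 37\right) = i 12 \sqrt{5} \left(82 + 37\right) = 12 i \sqrt{5} \cdot 119 = 1428 i \sqrt{5}$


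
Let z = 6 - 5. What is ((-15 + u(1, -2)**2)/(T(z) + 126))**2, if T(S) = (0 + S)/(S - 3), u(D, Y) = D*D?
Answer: 784/63001 ≈ 0.012444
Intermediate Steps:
u(D, Y) = D**2
z = 1
T(S) = S/(-3 + S)
((-15 + u(1, -2)**2)/(T(z) + 126))**2 = ((-15 + (1**2)**2)/(1/(-3 + 1) + 126))**2 = ((-15 + 1**2)/(1/(-2) + 126))**2 = ((-15 + 1)/(1*(-1/2) + 126))**2 = (-14/(-1/2 + 126))**2 = (-14/251/2)**2 = (-14*2/251)**2 = (-28/251)**2 = 784/63001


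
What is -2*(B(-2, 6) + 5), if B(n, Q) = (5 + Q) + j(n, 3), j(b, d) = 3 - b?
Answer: -42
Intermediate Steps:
B(n, Q) = 8 + Q - n (B(n, Q) = (5 + Q) + (3 - n) = 8 + Q - n)
-2*(B(-2, 6) + 5) = -2*((8 + 6 - 1*(-2)) + 5) = -2*((8 + 6 + 2) + 5) = -2*(16 + 5) = -2*21 = -42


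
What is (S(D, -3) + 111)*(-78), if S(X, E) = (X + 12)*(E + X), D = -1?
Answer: -5226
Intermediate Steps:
S(X, E) = (12 + X)*(E + X)
(S(D, -3) + 111)*(-78) = (((-1)² + 12*(-3) + 12*(-1) - 3*(-1)) + 111)*(-78) = ((1 - 36 - 12 + 3) + 111)*(-78) = (-44 + 111)*(-78) = 67*(-78) = -5226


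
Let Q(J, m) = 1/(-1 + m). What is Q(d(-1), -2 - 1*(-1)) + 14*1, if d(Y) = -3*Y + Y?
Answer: 27/2 ≈ 13.500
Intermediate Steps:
d(Y) = -2*Y
Q(d(-1), -2 - 1*(-1)) + 14*1 = 1/(-1 + (-2 - 1*(-1))) + 14*1 = 1/(-1 + (-2 + 1)) + 14 = 1/(-1 - 1) + 14 = 1/(-2) + 14 = -1/2 + 14 = 27/2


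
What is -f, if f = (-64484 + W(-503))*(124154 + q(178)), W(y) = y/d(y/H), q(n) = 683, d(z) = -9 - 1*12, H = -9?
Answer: 168986978257/21 ≈ 8.0470e+9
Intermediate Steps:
d(z) = -21 (d(z) = -9 - 12 = -21)
W(y) = -y/21 (W(y) = y/(-21) = y*(-1/21) = -y/21)
f = -168986978257/21 (f = (-64484 - 1/21*(-503))*(124154 + 683) = (-64484 + 503/21)*124837 = -1353661/21*124837 = -168986978257/21 ≈ -8.0470e+9)
-f = -1*(-168986978257/21) = 168986978257/21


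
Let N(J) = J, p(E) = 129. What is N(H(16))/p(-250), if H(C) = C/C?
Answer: 1/129 ≈ 0.0077519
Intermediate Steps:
H(C) = 1
N(H(16))/p(-250) = 1/129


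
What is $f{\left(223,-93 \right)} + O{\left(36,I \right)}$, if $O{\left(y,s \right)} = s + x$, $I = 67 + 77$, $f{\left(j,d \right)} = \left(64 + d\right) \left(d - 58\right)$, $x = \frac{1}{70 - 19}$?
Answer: $\frac{230674}{51} \approx 4523.0$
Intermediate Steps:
$x = \frac{1}{51} \approx 0.019608$
$f{\left(j,d \right)} = \left(-58 + d\right) \left(64 + d\right)$ ($f{\left(j,d \right)} = \left(64 + d\right) \left(-58 + d\right) = \left(-58 + d\right) \left(64 + d\right)$)
$I = 144$
$O{\left(y,s \right)} = \frac{1}{51} + s$ ($O{\left(y,s \right)} = s + \frac{1}{51} = \frac{1}{51} + s$)
$f{\left(223,-93 \right)} + O{\left(36,I \right)} = \left(-3712 + \left(-93\right)^{2} + 6 \left(-93\right)\right) + \left(\frac{1}{51} + 144\right) = \left(-3712 + 8649 - 558\right) + \frac{7345}{51} = 4379 + \frac{7345}{51} = \frac{230674}{51}$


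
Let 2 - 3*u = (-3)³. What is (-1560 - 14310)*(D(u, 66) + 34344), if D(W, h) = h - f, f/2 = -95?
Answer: -549102000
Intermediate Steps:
f = -190 (f = 2*(-95) = -190)
u = 29/3 (u = ⅔ - ⅓*(-3)³ = ⅔ - ⅓*(-27) = ⅔ + 9 = 29/3 ≈ 9.6667)
D(W, h) = 190 + h (D(W, h) = h - 1*(-190) = h + 190 = 190 + h)
(-1560 - 14310)*(D(u, 66) + 34344) = (-1560 - 14310)*((190 + 66) + 34344) = -15870*(256 + 34344) = -15870*34600 = -549102000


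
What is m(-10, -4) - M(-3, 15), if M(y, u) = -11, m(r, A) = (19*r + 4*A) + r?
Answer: -205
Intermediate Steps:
m(r, A) = 4*A + 20*r (m(r, A) = (4*A + 19*r) + r = 4*A + 20*r)
m(-10, -4) - M(-3, 15) = (4*(-4) + 20*(-10)) - 1*(-11) = (-16 - 200) + 11 = -216 + 11 = -205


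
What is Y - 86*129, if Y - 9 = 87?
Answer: -10998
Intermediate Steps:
Y = 96 (Y = 9 + 87 = 96)
Y - 86*129 = 96 - 86*129 = 96 - 11094 = -10998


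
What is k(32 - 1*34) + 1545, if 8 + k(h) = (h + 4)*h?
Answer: 1533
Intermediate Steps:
k(h) = -8 + h*(4 + h) (k(h) = -8 + (h + 4)*h = -8 + (4 + h)*h = -8 + h*(4 + h))
k(32 - 1*34) + 1545 = (-8 + (32 - 1*34)² + 4*(32 - 1*34)) + 1545 = (-8 + (32 - 34)² + 4*(32 - 34)) + 1545 = (-8 + (-2)² + 4*(-2)) + 1545 = (-8 + 4 - 8) + 1545 = -12 + 1545 = 1533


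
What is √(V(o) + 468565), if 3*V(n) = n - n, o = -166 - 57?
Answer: √468565 ≈ 684.52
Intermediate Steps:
o = -223
V(n) = 0 (V(n) = (n - n)/3 = (⅓)*0 = 0)
√(V(o) + 468565) = √(0 + 468565) = √468565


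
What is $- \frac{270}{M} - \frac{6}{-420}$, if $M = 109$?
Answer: $- \frac{18791}{7630} \approx -2.4628$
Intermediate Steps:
$- \frac{270}{M} - \frac{6}{-420} = - \frac{270}{109} - \frac{6}{-420} = \left(-270\right) \frac{1}{109} - - \frac{1}{70} = - \frac{270}{109} + \frac{1}{70} = - \frac{18791}{7630}$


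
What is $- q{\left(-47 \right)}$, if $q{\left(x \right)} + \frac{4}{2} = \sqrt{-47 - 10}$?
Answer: $2 - i \sqrt{57} \approx 2.0 - 7.5498 i$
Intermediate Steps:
$q{\left(x \right)} = -2 + i \sqrt{57}$ ($q{\left(x \right)} = -2 + \sqrt{-47 - 10} = -2 + \sqrt{-57} = -2 + i \sqrt{57}$)
$- q{\left(-47 \right)} = - (-2 + i \sqrt{57}) = 2 - i \sqrt{57}$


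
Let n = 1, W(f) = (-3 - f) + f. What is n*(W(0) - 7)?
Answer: -10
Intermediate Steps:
W(f) = -3
n*(W(0) - 7) = 1*(-3 - 7) = 1*(-10) = -10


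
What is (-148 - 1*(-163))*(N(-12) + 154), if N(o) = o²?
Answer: 4470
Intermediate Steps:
(-148 - 1*(-163))*(N(-12) + 154) = (-148 - 1*(-163))*((-12)² + 154) = (-148 + 163)*(144 + 154) = 15*298 = 4470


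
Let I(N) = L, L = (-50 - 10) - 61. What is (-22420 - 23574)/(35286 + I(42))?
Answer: -3538/2705 ≈ -1.3079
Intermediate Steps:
L = -121 (L = -60 - 61 = -121)
I(N) = -121
(-22420 - 23574)/(35286 + I(42)) = (-22420 - 23574)/(35286 - 121) = -45994/35165 = -45994*1/35165 = -3538/2705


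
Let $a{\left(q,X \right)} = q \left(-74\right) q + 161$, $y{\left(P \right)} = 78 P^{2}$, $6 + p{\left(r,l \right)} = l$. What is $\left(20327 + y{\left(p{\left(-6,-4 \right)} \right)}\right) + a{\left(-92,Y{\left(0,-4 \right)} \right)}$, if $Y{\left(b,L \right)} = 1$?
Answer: $-598048$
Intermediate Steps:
$p{\left(r,l \right)} = -6 + l$
$a{\left(q,X \right)} = 161 - 74 q^{2}$ ($a{\left(q,X \right)} = - 74 q q + 161 = - 74 q^{2} + 161 = 161 - 74 q^{2}$)
$\left(20327 + y{\left(p{\left(-6,-4 \right)} \right)}\right) + a{\left(-92,Y{\left(0,-4 \right)} \right)} = \left(20327 + 78 \left(-6 - 4\right)^{2}\right) + \left(161 - 74 \left(-92\right)^{2}\right) = \left(20327 + 78 \left(-10\right)^{2}\right) + \left(161 - 626336\right) = \left(20327 + 78 \cdot 100\right) + \left(161 - 626336\right) = \left(20327 + 7800\right) - 626175 = 28127 - 626175 = -598048$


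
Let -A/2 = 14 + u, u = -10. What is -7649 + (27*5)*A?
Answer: -8729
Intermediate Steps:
A = -8 (A = -2*(14 - 10) = -2*4 = -8)
-7649 + (27*5)*A = -7649 + (27*5)*(-8) = -7649 + 135*(-8) = -7649 - 1080 = -8729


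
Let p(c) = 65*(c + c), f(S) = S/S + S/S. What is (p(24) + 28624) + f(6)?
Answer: 31746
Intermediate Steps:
f(S) = 2 (f(S) = 1 + 1 = 2)
p(c) = 130*c (p(c) = 65*(2*c) = 130*c)
(p(24) + 28624) + f(6) = (130*24 + 28624) + 2 = (3120 + 28624) + 2 = 31744 + 2 = 31746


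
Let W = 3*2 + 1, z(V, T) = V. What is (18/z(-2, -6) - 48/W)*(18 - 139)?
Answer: 13431/7 ≈ 1918.7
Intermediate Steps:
W = 7 (W = 6 + 1 = 7)
(18/z(-2, -6) - 48/W)*(18 - 139) = (18/(-2) - 48/7)*(18 - 139) = (18*(-½) - 48*⅐)*(-121) = (-9 - 48/7)*(-121) = -111/7*(-121) = 13431/7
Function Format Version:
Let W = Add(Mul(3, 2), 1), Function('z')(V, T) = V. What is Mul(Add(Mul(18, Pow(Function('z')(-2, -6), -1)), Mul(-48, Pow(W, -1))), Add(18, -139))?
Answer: Rational(13431, 7) ≈ 1918.7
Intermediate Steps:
W = 7 (W = Add(6, 1) = 7)
Mul(Add(Mul(18, Pow(Function('z')(-2, -6), -1)), Mul(-48, Pow(W, -1))), Add(18, -139)) = Mul(Add(Mul(18, Pow(-2, -1)), Mul(-48, Pow(7, -1))), Add(18, -139)) = Mul(Add(Mul(18, Rational(-1, 2)), Mul(-48, Rational(1, 7))), -121) = Mul(Add(-9, Rational(-48, 7)), -121) = Mul(Rational(-111, 7), -121) = Rational(13431, 7)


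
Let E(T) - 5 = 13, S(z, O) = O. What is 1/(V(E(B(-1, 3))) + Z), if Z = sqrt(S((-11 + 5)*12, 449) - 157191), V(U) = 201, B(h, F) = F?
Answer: 201/197143 - I*sqrt(156742)/197143 ≈ 0.0010196 - 0.0020082*I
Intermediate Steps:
E(T) = 18 (E(T) = 5 + 13 = 18)
Z = I*sqrt(156742) (Z = sqrt(449 - 157191) = sqrt(-156742) = I*sqrt(156742) ≈ 395.91*I)
1/(V(E(B(-1, 3))) + Z) = 1/(201 + I*sqrt(156742))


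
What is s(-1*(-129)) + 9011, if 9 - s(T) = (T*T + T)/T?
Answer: 8890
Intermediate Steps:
s(T) = 9 - (T + T**2)/T (s(T) = 9 - (T*T + T)/T = 9 - (T**2 + T)/T = 9 - (T + T**2)/T)
s(-1*(-129)) + 9011 = (8 - (-1)*(-129)) + 9011 = (8 - 1*129) + 9011 = (8 - 129) + 9011 = -121 + 9011 = 8890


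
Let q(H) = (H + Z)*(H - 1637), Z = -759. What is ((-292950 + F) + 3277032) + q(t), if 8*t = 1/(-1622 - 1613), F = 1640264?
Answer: 3929451935386081/669774400 ≈ 5.8668e+6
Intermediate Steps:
t = -1/25880 (t = 1/(8*(-1622 - 1613)) = (⅛)/(-3235) = (⅛)*(-1/3235) = -1/25880 ≈ -3.8640e-5)
q(H) = (-1637 + H)*(-759 + H) (q(H) = (H - 759)*(H - 1637) = (-759 + H)*(-1637 + H) = (-1637 + H)*(-759 + H))
((-292950 + F) + 3277032) + q(t) = ((-292950 + 1640264) + 3277032) + (1242483 + (-1/25880)² - 2396*(-1/25880)) = (1347314 + 3277032) + (1242483 + 1/669774400 + 599/6470) = 4624346 + 832183367843681/669774400 = 3929451935386081/669774400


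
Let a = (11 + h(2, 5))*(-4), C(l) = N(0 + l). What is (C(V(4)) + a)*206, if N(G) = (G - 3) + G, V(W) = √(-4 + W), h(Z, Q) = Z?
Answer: -11330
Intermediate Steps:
N(G) = -3 + 2*G (N(G) = (-3 + G) + G = -3 + 2*G)
C(l) = -3 + 2*l (C(l) = -3 + 2*(0 + l) = -3 + 2*l)
a = -52 (a = (11 + 2)*(-4) = 13*(-4) = -52)
(C(V(4)) + a)*206 = ((-3 + 2*√(-4 + 4)) - 52)*206 = ((-3 + 2*√0) - 52)*206 = ((-3 + 2*0) - 52)*206 = ((-3 + 0) - 52)*206 = (-3 - 52)*206 = -55*206 = -11330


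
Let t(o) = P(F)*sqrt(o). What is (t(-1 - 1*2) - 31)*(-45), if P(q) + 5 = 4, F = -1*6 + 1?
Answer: 1395 + 45*I*sqrt(3) ≈ 1395.0 + 77.942*I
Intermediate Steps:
F = -5 (F = -6 + 1 = -5)
P(q) = -1 (P(q) = -5 + 4 = -1)
t(o) = -sqrt(o)
(t(-1 - 1*2) - 31)*(-45) = (-sqrt(-1 - 1*2) - 31)*(-45) = (-sqrt(-1 - 2) - 31)*(-45) = (-sqrt(-3) - 31)*(-45) = (-I*sqrt(3) - 31)*(-45) = (-31 - I*sqrt(3))*(-45) = 1395 + 45*I*sqrt(3)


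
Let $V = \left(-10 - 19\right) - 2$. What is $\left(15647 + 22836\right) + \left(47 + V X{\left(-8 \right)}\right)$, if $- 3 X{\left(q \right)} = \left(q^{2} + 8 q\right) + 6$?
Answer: $38592$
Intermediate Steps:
$V = -31$ ($V = -29 - 2 = -31$)
$X{\left(q \right)} = -2 - \frac{8 q}{3} - \frac{q^{2}}{3}$ ($X{\left(q \right)} = - \frac{\left(q^{2} + 8 q\right) + 6}{3} = - \frac{6 + q^{2} + 8 q}{3} = -2 - \frac{8 q}{3} - \frac{q^{2}}{3}$)
$\left(15647 + 22836\right) + \left(47 + V X{\left(-8 \right)}\right) = \left(15647 + 22836\right) - \left(-47 + 31 \left(-2 - - \frac{64}{3} - \frac{\left(-8\right)^{2}}{3}\right)\right) = 38483 - \left(-47 + 31 \left(-2 + \frac{64}{3} - \frac{64}{3}\right)\right) = 38483 + \left(47 - -62\right) = 38483 + \left(47 + 62\right) = 38483 + 109 = 38592$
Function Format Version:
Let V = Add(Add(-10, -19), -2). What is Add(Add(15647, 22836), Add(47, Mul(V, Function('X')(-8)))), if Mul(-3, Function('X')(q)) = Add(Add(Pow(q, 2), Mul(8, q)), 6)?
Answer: 38592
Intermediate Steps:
V = -31 (V = Add(-29, -2) = -31)
Function('X')(q) = Add(-2, Mul(Rational(-8, 3), q), Mul(Rational(-1, 3), Pow(q, 2))) (Function('X')(q) = Mul(Rational(-1, 3), Add(Add(Pow(q, 2), Mul(8, q)), 6)) = Mul(Rational(-1, 3), Add(6, Pow(q, 2), Mul(8, q))) = Add(-2, Mul(Rational(-8, 3), q), Mul(Rational(-1, 3), Pow(q, 2))))
Add(Add(15647, 22836), Add(47, Mul(V, Function('X')(-8)))) = Add(Add(15647, 22836), Add(47, Mul(-31, Add(-2, Mul(Rational(-8, 3), -8), Mul(Rational(-1, 3), Pow(-8, 2)))))) = Add(38483, Add(47, Mul(-31, Add(-2, Rational(64, 3), Mul(Rational(-1, 3), 64))))) = Add(38483, Add(47, Mul(-31, Add(-2, Rational(64, 3), Rational(-64, 3))))) = Add(38483, Add(47, Mul(-31, -2))) = Add(38483, Add(47, 62)) = Add(38483, 109) = 38592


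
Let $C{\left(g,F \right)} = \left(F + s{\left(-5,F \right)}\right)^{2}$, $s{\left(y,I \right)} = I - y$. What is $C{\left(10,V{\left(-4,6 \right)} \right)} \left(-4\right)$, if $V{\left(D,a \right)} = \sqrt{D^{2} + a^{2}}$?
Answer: $-932 - 160 \sqrt{13} \approx -1508.9$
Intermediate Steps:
$C{\left(g,F \right)} = \left(5 + 2 F\right)^{2}$ ($C{\left(g,F \right)} = \left(F + \left(F - -5\right)\right)^{2} = \left(F + \left(F + 5\right)\right)^{2} = \left(F + \left(5 + F\right)\right)^{2} = \left(5 + 2 F\right)^{2}$)
$C{\left(10,V{\left(-4,6 \right)} \right)} \left(-4\right) = \left(5 + 2 \sqrt{\left(-4\right)^{2} + 6^{2}}\right)^{2} \left(-4\right) = \left(5 + 2 \sqrt{16 + 36}\right)^{2} \left(-4\right) = \left(5 + 2 \sqrt{52}\right)^{2} \left(-4\right) = \left(5 + 2 \cdot 2 \sqrt{13}\right)^{2} \left(-4\right) = \left(5 + 4 \sqrt{13}\right)^{2} \left(-4\right) = - 4 \left(5 + 4 \sqrt{13}\right)^{2}$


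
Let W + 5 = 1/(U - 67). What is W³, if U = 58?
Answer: -97336/729 ≈ -133.52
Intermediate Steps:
W = -46/9 (W = -5 + 1/(58 - 67) = -5 + 1/(-9) = -5 - ⅑ = -46/9 ≈ -5.1111)
W³ = (-46/9)³ = -97336/729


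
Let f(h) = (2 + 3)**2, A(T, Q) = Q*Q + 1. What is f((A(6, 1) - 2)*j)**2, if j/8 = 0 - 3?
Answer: 625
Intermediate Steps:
A(T, Q) = 1 + Q**2 (A(T, Q) = Q**2 + 1 = 1 + Q**2)
j = -24 (j = 8*(0 - 3) = 8*(-3) = -24)
f(h) = 25 (f(h) = 5**2 = 25)
f((A(6, 1) - 2)*j)**2 = 25**2 = 625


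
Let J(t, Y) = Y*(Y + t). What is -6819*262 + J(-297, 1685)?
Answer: 552202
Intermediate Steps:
-6819*262 + J(-297, 1685) = -6819*262 + 1685*(1685 - 297) = -1786578 + 1685*1388 = -1786578 + 2338780 = 552202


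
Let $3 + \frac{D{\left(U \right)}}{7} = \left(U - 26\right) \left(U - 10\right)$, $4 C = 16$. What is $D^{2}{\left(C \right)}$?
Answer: $815409$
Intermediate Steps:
$C = 4$ ($C = \frac{1}{4} \cdot 16 = 4$)
$D{\left(U \right)} = -21 + 7 \left(-26 + U\right) \left(-10 + U\right)$ ($D{\left(U \right)} = -21 + 7 \left(U - 26\right) \left(U - 10\right) = -21 + 7 \left(-26 + U\right) \left(-10 + U\right)$)
$D^{2}{\left(C \right)} = \left(1799 - 1008 + 7 \cdot 4^{2}\right)^{2} = \left(1799 - 1008 + 7 \cdot 16\right)^{2} = \left(1799 - 1008 + 112\right)^{2} = 903^{2} = 815409$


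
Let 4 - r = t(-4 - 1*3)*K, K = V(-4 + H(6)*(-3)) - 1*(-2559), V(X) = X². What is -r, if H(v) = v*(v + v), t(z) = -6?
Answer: -305758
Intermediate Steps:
H(v) = 2*v² (H(v) = v*(2*v) = 2*v²)
K = 50959 (K = (-4 + (2*6²)*(-3))² - 1*(-2559) = (-4 + (2*36)*(-3))² + 2559 = (-4 + 72*(-3))² + 2559 = (-4 - 216)² + 2559 = (-220)² + 2559 = 48400 + 2559 = 50959)
r = 305758 (r = 4 - (-6)*50959 = 4 - 1*(-305754) = 4 + 305754 = 305758)
-r = -1*305758 = -305758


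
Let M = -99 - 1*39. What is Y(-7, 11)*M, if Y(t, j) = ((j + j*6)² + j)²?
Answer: -4869136800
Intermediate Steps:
M = -138 (M = -99 - 39 = -138)
Y(t, j) = (j + 49*j²)² (Y(t, j) = ((j + 6*j)² + j)² = ((7*j)² + j)² = (49*j² + j)² = (j + 49*j²)²)
Y(-7, 11)*M = (11²*(1 + 49*11)²)*(-138) = (121*(1 + 539)²)*(-138) = (121*540²)*(-138) = (121*291600)*(-138) = 35283600*(-138) = -4869136800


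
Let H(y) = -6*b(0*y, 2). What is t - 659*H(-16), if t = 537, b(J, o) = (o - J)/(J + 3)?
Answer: 3173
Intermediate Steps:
b(J, o) = (o - J)/(3 + J)
H(y) = -4 (H(y) = -6*(2 - 0*y)/(3 + 0*y) = -6*(2 - 1*0)/(3 + 0) = -6*(2 + 0)/3 = -2*2 = -6*⅔ = -4)
t - 659*H(-16) = 537 - 659*(-4) = 537 + 2636 = 3173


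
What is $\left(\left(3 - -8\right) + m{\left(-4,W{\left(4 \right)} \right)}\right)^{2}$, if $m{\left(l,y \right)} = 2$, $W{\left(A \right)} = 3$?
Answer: $169$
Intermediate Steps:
$\left(\left(3 - -8\right) + m{\left(-4,W{\left(4 \right)} \right)}\right)^{2} = \left(\left(3 - -8\right) + 2\right)^{2} = \left(\left(3 + 8\right) + 2\right)^{2} = \left(11 + 2\right)^{2} = 13^{2} = 169$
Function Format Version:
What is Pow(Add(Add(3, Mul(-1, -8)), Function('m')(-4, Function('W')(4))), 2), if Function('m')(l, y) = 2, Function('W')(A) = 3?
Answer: 169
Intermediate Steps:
Pow(Add(Add(3, Mul(-1, -8)), Function('m')(-4, Function('W')(4))), 2) = Pow(Add(Add(3, Mul(-1, -8)), 2), 2) = Pow(Add(Add(3, 8), 2), 2) = Pow(Add(11, 2), 2) = Pow(13, 2) = 169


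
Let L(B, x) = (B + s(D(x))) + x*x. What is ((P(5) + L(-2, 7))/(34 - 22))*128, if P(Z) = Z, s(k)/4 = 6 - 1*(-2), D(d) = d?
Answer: 896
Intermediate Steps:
s(k) = 32 (s(k) = 4*(6 - 1*(-2)) = 4*(6 + 2) = 4*8 = 32)
L(B, x) = 32 + B + x² (L(B, x) = (B + 32) + x*x = (32 + B) + x² = 32 + B + x²)
((P(5) + L(-2, 7))/(34 - 22))*128 = ((5 + (32 - 2 + 7²))/(34 - 22))*128 = ((5 + (32 - 2 + 49))/12)*128 = ((5 + 79)*(1/12))*128 = (84*(1/12))*128 = 7*128 = 896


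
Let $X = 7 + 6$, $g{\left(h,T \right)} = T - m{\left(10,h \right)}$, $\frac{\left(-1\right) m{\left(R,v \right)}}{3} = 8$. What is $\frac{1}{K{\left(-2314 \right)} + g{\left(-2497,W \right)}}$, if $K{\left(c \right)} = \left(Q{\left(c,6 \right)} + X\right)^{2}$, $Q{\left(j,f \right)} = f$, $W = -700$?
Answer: $- \frac{1}{315} \approx -0.0031746$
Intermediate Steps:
$m{\left(R,v \right)} = -24$ ($m{\left(R,v \right)} = \left(-3\right) 8 = -24$)
$g{\left(h,T \right)} = 24 + T$ ($g{\left(h,T \right)} = T - -24 = T + 24 = 24 + T$)
$X = 13$
$K{\left(c \right)} = 361$ ($K{\left(c \right)} = \left(6 + 13\right)^{2} = 19^{2} = 361$)
$\frac{1}{K{\left(-2314 \right)} + g{\left(-2497,W \right)}} = \frac{1}{361 + \left(24 - 700\right)} = \frac{1}{361 - 676} = \frac{1}{-315} = - \frac{1}{315}$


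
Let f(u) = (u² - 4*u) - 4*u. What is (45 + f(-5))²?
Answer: 12100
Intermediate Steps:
f(u) = u² - 8*u
(45 + f(-5))² = (45 - 5*(-8 - 5))² = (45 - 5*(-13))² = (45 + 65)² = 110² = 12100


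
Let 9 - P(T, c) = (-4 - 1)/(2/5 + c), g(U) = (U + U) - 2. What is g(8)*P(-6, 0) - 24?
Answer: 277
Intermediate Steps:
g(U) = -2 + 2*U (g(U) = 2*U - 2 = -2 + 2*U)
P(T, c) = 9 + 5/(⅖ + c) (P(T, c) = 9 - (-4 - 1)/(2/5 + c) = 9 - (-5)/(2*(⅕) + c) = 9 - (-5)/(⅖ + c) = 9 + 5/(⅖ + c))
g(8)*P(-6, 0) - 24 = (-2 + 2*8)*((43 + 45*0)/(2 + 5*0)) - 24 = (-2 + 16)*((43 + 0)/(2 + 0)) - 24 = 14*(43/2) - 24 = 301 - 24 = 277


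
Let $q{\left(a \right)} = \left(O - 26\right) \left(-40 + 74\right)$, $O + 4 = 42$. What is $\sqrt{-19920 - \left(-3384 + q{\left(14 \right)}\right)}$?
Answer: $4 i \sqrt{1059} \approx 130.17 i$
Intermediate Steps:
$O = 38$ ($O = -4 + 42 = 38$)
$q{\left(a \right)} = 408$ ($q{\left(a \right)} = \left(38 - 26\right) \left(-40 + 74\right) = 12 \cdot 34 = 408$)
$\sqrt{-19920 - \left(-3384 + q{\left(14 \right)}\right)} = \sqrt{-19920 + \left(3384 - 408\right)} = \sqrt{-19920 + 2976} = \sqrt{-16944} = 4 i \sqrt{1059}$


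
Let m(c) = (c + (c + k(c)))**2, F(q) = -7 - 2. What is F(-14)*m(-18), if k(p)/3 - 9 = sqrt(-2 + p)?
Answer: 891 + 972*I*sqrt(5) ≈ 891.0 + 2173.5*I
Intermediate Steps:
k(p) = 27 + 3*sqrt(-2 + p)
F(q) = -9
m(c) = (27 + 2*c + 3*sqrt(-2 + c))**2 (m(c) = (c + (c + (27 + 3*sqrt(-2 + c))))**2 = (c + (27 + c + 3*sqrt(-2 + c)))**2 = (27 + 2*c + 3*sqrt(-2 + c))**2)
F(-14)*m(-18) = -9*(27 + 2*(-18) + 3*sqrt(-2 - 18))**2 = -9*(27 - 36 + 3*sqrt(-20))**2 = -9*(27 - 36 + 3*(2*I*sqrt(5)))**2 = -9*(27 - 36 + 6*I*sqrt(5))**2 = -9*(-9 + 6*I*sqrt(5))**2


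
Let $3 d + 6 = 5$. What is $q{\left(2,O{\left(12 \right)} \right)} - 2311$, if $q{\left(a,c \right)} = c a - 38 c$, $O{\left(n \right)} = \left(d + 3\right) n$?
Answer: $-3463$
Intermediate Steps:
$d = - \frac{1}{3}$ ($d = -2 + \frac{1}{3} \cdot 5 = -2 + \frac{5}{3} = - \frac{1}{3} \approx -0.33333$)
$O{\left(n \right)} = \frac{8 n}{3}$ ($O{\left(n \right)} = \left(- \frac{1}{3} + 3\right) n = \frac{8 n}{3}$)
$q{\left(a,c \right)} = - 38 c + a c$ ($q{\left(a,c \right)} = a c - 38 c = - 38 c + a c$)
$q{\left(2,O{\left(12 \right)} \right)} - 2311 = \frac{8}{3} \cdot 12 \left(-38 + 2\right) - 2311 = 32 \left(-36\right) - 2311 = -1152 - 2311 = -3463$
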